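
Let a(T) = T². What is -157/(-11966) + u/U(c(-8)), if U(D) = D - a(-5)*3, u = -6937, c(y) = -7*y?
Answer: 83011125/227354 ≈ 365.12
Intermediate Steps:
U(D) = -75 + D (U(D) = D - (-5)²*3 = D - 25*3 = D - 1*75 = D - 75 = -75 + D)
-157/(-11966) + u/U(c(-8)) = -157/(-11966) - 6937/(-75 - 7*(-8)) = -157*(-1/11966) - 6937/(-75 + 56) = 157/11966 - 6937/(-19) = 157/11966 - 6937*(-1/19) = 157/11966 + 6937/19 = 83011125/227354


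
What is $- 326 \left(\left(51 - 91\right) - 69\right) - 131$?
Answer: $35403$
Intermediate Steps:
$- 326 \left(\left(51 - 91\right) - 69\right) - 131 = - 326 \left(-40 - 69\right) - 131 = \left(-326\right) \left(-109\right) - 131 = 35534 - 131 = 35403$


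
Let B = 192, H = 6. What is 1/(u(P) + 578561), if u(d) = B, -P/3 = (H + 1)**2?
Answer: 1/578753 ≈ 1.7279e-6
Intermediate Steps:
P = -147 (P = -3*(6 + 1)**2 = -3*7**2 = -3*49 = -147)
u(d) = 192
1/(u(P) + 578561) = 1/(192 + 578561) = 1/578753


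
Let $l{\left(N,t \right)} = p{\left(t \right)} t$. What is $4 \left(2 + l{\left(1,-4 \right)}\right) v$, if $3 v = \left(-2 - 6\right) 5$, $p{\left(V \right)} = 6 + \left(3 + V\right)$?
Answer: $960$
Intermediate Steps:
$p{\left(V \right)} = 9 + V$
$v = - \frac{40}{3}$ ($v = \frac{\left(-2 - 6\right) 5}{3} = \frac{\left(-8\right) 5}{3} = \frac{1}{3} \left(-40\right) = - \frac{40}{3} \approx -13.333$)
$l{\left(N,t \right)} = t \left(9 + t\right)$ ($l{\left(N,t \right)} = \left(9 + t\right) t = t \left(9 + t\right)$)
$4 \left(2 + l{\left(1,-4 \right)}\right) v = 4 \left(2 - 4 \left(9 - 4\right)\right) \left(- \frac{40}{3}\right) = 4 \left(2 - 20\right) \left(- \frac{40}{3}\right) = 4 \left(-18\right) \left(- \frac{40}{3}\right) = \left(-72\right) \left(- \frac{40}{3}\right) = 960$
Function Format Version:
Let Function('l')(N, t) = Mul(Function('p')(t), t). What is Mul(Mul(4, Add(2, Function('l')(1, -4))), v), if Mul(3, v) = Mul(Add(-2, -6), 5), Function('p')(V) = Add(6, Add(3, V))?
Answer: 960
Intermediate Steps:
Function('p')(V) = Add(9, V)
v = Rational(-40, 3) (v = Mul(Rational(1, 3), Mul(Add(-2, -6), 5)) = Mul(Rational(1, 3), Mul(-8, 5)) = Mul(Rational(1, 3), -40) = Rational(-40, 3) ≈ -13.333)
Function('l')(N, t) = Mul(t, Add(9, t)) (Function('l')(N, t) = Mul(Add(9, t), t) = Mul(t, Add(9, t)))
Mul(Mul(4, Add(2, Function('l')(1, -4))), v) = Mul(Mul(4, Add(2, Mul(-4, Add(9, -4)))), Rational(-40, 3)) = Mul(Mul(4, Add(2, Mul(-4, 5))), Rational(-40, 3)) = Mul(Mul(4, Add(2, -20)), Rational(-40, 3)) = Mul(Mul(4, -18), Rational(-40, 3)) = Mul(-72, Rational(-40, 3)) = 960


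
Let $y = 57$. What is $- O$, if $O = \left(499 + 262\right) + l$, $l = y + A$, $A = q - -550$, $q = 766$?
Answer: $-2134$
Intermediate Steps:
$A = 1316$ ($A = 766 - -550 = 766 + 550 = 1316$)
$l = 1373$ ($l = 57 + 1316 = 1373$)
$O = 2134$ ($O = \left(499 + 262\right) + 1373 = 761 + 1373 = 2134$)
$- O = \left(-1\right) 2134 = -2134$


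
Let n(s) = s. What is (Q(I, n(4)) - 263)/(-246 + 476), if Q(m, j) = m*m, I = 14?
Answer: -67/230 ≈ -0.29130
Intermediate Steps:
Q(m, j) = m²
(Q(I, n(4)) - 263)/(-246 + 476) = (14² - 263)/(-246 + 476) = (196 - 263)/230 = -67*1/230 = -67/230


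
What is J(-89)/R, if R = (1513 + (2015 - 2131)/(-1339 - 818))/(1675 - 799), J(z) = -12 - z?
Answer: 145493964/3263657 ≈ 44.580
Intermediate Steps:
R = 3263657/1889532 (R = (1513 - 116/(-2157))/876 = (1513 - 116*(-1/2157))*(1/876) = (1513 + 116/2157)*(1/876) = (3263657/2157)*(1/876) = 3263657/1889532 ≈ 1.7272)
J(-89)/R = (-12 - 1*(-89))/(3263657/1889532) = (-12 + 89)*(1889532/3263657) = 77*(1889532/3263657) = 145493964/3263657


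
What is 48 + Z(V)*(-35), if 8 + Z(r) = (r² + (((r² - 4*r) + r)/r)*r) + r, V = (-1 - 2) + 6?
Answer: -92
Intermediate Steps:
V = 3 (V = -3 + 6 = 3)
Z(r) = -8 - 2*r + 2*r² (Z(r) = -8 + ((r² + (((r² - 4*r) + r)/r)*r) + r) = -8 + ((r² + ((r² - 3*r)/r)*r) + r) = -8 + ((r² + (r² - 3*r)) + r) = -8 + ((-3*r + 2*r²) + r) = -8 + (-2*r + 2*r²) = -8 - 2*r + 2*r²)
48 + Z(V)*(-35) = 48 + (-8 - 2*3 + 2*3²)*(-35) = 48 + (-8 - 6 + 2*9)*(-35) = 48 + (-8 - 6 + 18)*(-35) = 48 + 4*(-35) = 48 - 140 = -92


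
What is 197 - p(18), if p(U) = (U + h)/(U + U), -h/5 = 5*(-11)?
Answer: 6799/36 ≈ 188.86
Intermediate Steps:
h = 275 (h = -25*(-11) = -5*(-55) = 275)
p(U) = (275 + U)/(2*U) (p(U) = (U + 275)/(U + U) = (275 + U)/((2*U)) = (275 + U)*(1/(2*U)) = (275 + U)/(2*U))
197 - p(18) = 197 - (275 + 18)/(2*18) = 197 - 293/(2*18) = 197 - 1*293/36 = 197 - 293/36 = 6799/36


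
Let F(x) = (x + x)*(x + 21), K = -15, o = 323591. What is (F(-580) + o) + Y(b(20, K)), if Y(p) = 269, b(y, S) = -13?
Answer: 972300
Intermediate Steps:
F(x) = 2*x*(21 + x) (F(x) = (2*x)*(21 + x) = 2*x*(21 + x))
(F(-580) + o) + Y(b(20, K)) = (2*(-580)*(21 - 580) + 323591) + 269 = (2*(-580)*(-559) + 323591) + 269 = (648440 + 323591) + 269 = 972031 + 269 = 972300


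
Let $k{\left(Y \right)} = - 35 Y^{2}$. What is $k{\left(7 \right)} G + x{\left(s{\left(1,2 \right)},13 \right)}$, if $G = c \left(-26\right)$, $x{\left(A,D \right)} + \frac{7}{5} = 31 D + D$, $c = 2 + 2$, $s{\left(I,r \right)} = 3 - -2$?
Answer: $\frac{893873}{5} \approx 1.7877 \cdot 10^{5}$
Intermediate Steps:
$s{\left(I,r \right)} = 5$ ($s{\left(I,r \right)} = 3 + 2 = 5$)
$c = 4$
$x{\left(A,D \right)} = - \frac{7}{5} + 32 D$ ($x{\left(A,D \right)} = - \frac{7}{5} + \left(31 D + D\right) = - \frac{7}{5} + 32 D$)
$G = -104$ ($G = 4 \left(-26\right) = -104$)
$k{\left(7 \right)} G + x{\left(s{\left(1,2 \right)},13 \right)} = - 35 \cdot 7^{2} \left(-104\right) + \left(- \frac{7}{5} + 32 \cdot 13\right) = \left(-35\right) 49 \left(-104\right) + \left(- \frac{7}{5} + 416\right) = \left(-1715\right) \left(-104\right) + \frac{2073}{5} = 178360 + \frac{2073}{5} = \frac{893873}{5}$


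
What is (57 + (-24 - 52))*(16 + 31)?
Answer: -893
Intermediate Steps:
(57 + (-24 - 52))*(16 + 31) = (57 - 76)*47 = -19*47 = -893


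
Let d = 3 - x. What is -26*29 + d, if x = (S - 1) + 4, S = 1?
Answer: -755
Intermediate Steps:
x = 4 (x = (1 - 1) + 4 = 0 + 4 = 4)
d = -1 (d = 3 - 1*4 = 3 - 4 = -1)
-26*29 + d = -26*29 - 1 = -754 - 1 = -755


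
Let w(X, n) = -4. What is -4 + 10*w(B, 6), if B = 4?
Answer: -44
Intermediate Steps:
-4 + 10*w(B, 6) = -4 + 10*(-4) = -4 - 40 = -44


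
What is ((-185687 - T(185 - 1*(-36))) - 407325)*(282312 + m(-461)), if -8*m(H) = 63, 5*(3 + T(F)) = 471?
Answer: -1674354799107/10 ≈ -1.6744e+11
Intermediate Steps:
T(F) = 456/5 (T(F) = -3 + (⅕)*471 = -3 + 471/5 = 456/5)
m(H) = -63/8 (m(H) = -⅛*63 = -63/8)
((-185687 - T(185 - 1*(-36))) - 407325)*(282312 + m(-461)) = ((-185687 - 1*456/5) - 407325)*(282312 - 63/8) = ((-185687 - 456/5) - 407325)*(2258433/8) = (-928891/5 - 407325)*(2258433/8) = -2965516/5*2258433/8 = -1674354799107/10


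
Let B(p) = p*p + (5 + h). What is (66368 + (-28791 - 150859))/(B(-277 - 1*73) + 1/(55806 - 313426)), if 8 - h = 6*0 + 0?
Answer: -29183708840/31561799059 ≈ -0.92465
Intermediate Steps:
h = 8 (h = 8 - (6*0 + 0) = 8 - (0 + 0) = 8 - 1*0 = 8 + 0 = 8)
B(p) = 13 + p² (B(p) = p*p + (5 + 8) = p² + 13 = 13 + p²)
(66368 + (-28791 - 150859))/(B(-277 - 1*73) + 1/(55806 - 313426)) = (66368 + (-28791 - 150859))/((13 + (-277 - 1*73)²) + 1/(55806 - 313426)) = (66368 - 179650)/((13 + (-277 - 73)²) + 1/(-257620)) = -113282/((13 + (-350)²) - 1/257620) = -113282/((13 + 122500) - 1/257620) = -113282/(122513 - 1/257620) = -113282/31561799059/257620 = -113282*257620/31561799059 = -29183708840/31561799059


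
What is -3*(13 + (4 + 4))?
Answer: -63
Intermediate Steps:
-3*(13 + (4 + 4)) = -3*(13 + 8) = -3*21 = -63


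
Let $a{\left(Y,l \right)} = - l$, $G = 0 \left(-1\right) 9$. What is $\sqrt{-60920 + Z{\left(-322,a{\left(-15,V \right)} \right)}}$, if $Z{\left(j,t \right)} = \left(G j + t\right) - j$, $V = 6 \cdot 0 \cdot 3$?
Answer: $i \sqrt{60598} \approx 246.17 i$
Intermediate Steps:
$G = 0$ ($G = 0 \cdot 9 = 0$)
$V = 0$ ($V = 0 \cdot 3 = 0$)
$Z{\left(j,t \right)} = t - j$ ($Z{\left(j,t \right)} = \left(0 j + t\right) - j = \left(0 + t\right) - j = t - j$)
$\sqrt{-60920 + Z{\left(-322,a{\left(-15,V \right)} \right)}} = \sqrt{-60920 - -322} = \sqrt{-60920 + \left(0 + 322\right)} = \sqrt{-60920 + 322} = \sqrt{-60598} = i \sqrt{60598}$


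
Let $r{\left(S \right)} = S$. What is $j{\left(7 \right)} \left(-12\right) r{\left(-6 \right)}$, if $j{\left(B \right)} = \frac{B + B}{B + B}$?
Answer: $72$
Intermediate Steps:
$j{\left(B \right)} = 1$ ($j{\left(B \right)} = \frac{2 B}{2 B} = 2 B \frac{1}{2 B} = 1$)
$j{\left(7 \right)} \left(-12\right) r{\left(-6 \right)} = 1 \left(-12\right) \left(-6\right) = \left(-12\right) \left(-6\right) = 72$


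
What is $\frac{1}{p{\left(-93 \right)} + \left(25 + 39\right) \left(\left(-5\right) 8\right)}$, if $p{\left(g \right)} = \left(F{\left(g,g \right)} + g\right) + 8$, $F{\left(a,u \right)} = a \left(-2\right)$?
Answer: $- \frac{1}{2459} \approx -0.00040667$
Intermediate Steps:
$F{\left(a,u \right)} = - 2 a$
$p{\left(g \right)} = 8 - g$ ($p{\left(g \right)} = \left(- 2 g + g\right) + 8 = - g + 8 = 8 - g$)
$\frac{1}{p{\left(-93 \right)} + \left(25 + 39\right) \left(\left(-5\right) 8\right)} = \frac{1}{\left(8 - -93\right) + \left(25 + 39\right) \left(\left(-5\right) 8\right)} = \frac{1}{\left(8 + 93\right) + 64 \left(-40\right)} = \frac{1}{101 - 2560} = \frac{1}{-2459} = - \frac{1}{2459}$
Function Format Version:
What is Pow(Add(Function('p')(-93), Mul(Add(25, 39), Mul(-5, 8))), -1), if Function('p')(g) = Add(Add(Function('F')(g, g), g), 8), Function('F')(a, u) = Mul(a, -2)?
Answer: Rational(-1, 2459) ≈ -0.00040667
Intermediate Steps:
Function('F')(a, u) = Mul(-2, a)
Function('p')(g) = Add(8, Mul(-1, g)) (Function('p')(g) = Add(Add(Mul(-2, g), g), 8) = Add(Mul(-1, g), 8) = Add(8, Mul(-1, g)))
Pow(Add(Function('p')(-93), Mul(Add(25, 39), Mul(-5, 8))), -1) = Pow(Add(Add(8, Mul(-1, -93)), Mul(Add(25, 39), Mul(-5, 8))), -1) = Pow(Add(Add(8, 93), Mul(64, -40)), -1) = Pow(Add(101, -2560), -1) = Pow(-2459, -1) = Rational(-1, 2459)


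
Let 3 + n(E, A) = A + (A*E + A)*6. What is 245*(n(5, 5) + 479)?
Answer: 161945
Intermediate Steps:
n(E, A) = -3 + 7*A + 6*A*E (n(E, A) = -3 + (A + (A*E + A)*6) = -3 + (A + (A + A*E)*6) = -3 + (A + (6*A + 6*A*E)) = -3 + (7*A + 6*A*E) = -3 + 7*A + 6*A*E)
245*(n(5, 5) + 479) = 245*((-3 + 7*5 + 6*5*5) + 479) = 245*((-3 + 35 + 150) + 479) = 245*(182 + 479) = 245*661 = 161945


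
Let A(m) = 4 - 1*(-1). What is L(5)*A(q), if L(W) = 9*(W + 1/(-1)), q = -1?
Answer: 180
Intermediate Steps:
L(W) = -9 + 9*W (L(W) = 9*(W - 1) = 9*(-1 + W) = -9 + 9*W)
A(m) = 5 (A(m) = 4 + 1 = 5)
L(5)*A(q) = (-9 + 9*5)*5 = (-9 + 45)*5 = 36*5 = 180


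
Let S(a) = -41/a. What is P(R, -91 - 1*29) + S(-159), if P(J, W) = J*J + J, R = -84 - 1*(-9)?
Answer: 882491/159 ≈ 5550.3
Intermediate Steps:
R = -75 (R = -84 + 9 = -75)
P(J, W) = J + J² (P(J, W) = J² + J = J + J²)
P(R, -91 - 1*29) + S(-159) = -75*(1 - 75) - 41/(-159) = -75*(-74) - 41*(-1/159) = 5550 + 41/159 = 882491/159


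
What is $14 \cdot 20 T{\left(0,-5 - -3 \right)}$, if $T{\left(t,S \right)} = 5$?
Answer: $1400$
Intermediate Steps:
$14 \cdot 20 T{\left(0,-5 - -3 \right)} = 14 \cdot 20 \cdot 5 = 280 \cdot 5 = 1400$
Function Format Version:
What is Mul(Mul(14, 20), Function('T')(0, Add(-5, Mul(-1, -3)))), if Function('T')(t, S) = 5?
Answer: 1400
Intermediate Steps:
Mul(Mul(14, 20), Function('T')(0, Add(-5, Mul(-1, -3)))) = Mul(Mul(14, 20), 5) = Mul(280, 5) = 1400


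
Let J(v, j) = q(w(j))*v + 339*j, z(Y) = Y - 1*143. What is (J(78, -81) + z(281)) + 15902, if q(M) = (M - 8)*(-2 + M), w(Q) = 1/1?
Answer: -10873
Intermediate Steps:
w(Q) = 1 (w(Q) = 1*1 = 1)
q(M) = (-8 + M)*(-2 + M)
z(Y) = -143 + Y (z(Y) = Y - 143 = -143 + Y)
J(v, j) = 7*v + 339*j (J(v, j) = (16 + 1² - 10*1)*v + 339*j = (16 + 1 - 10)*v + 339*j = 7*v + 339*j)
(J(78, -81) + z(281)) + 15902 = ((7*78 + 339*(-81)) + (-143 + 281)) + 15902 = ((546 - 27459) + 138) + 15902 = (-26913 + 138) + 15902 = -26775 + 15902 = -10873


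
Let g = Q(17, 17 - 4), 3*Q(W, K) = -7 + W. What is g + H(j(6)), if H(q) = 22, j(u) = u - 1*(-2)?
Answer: 76/3 ≈ 25.333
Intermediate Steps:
j(u) = 2 + u (j(u) = u + 2 = 2 + u)
Q(W, K) = -7/3 + W/3 (Q(W, K) = (-7 + W)/3 = -7/3 + W/3)
g = 10/3 (g = -7/3 + (⅓)*17 = -7/3 + 17/3 = 10/3 ≈ 3.3333)
g + H(j(6)) = 10/3 + 22 = 76/3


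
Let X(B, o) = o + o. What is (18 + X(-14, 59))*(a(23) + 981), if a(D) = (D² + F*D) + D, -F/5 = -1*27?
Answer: 630768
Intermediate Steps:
F = 135 (F = -(-5)*27 = -5*(-27) = 135)
a(D) = D² + 136*D (a(D) = (D² + 135*D) + D = D² + 136*D)
X(B, o) = 2*o
(18 + X(-14, 59))*(a(23) + 981) = (18 + 2*59)*(23*(136 + 23) + 981) = (18 + 118)*(23*159 + 981) = 136*(3657 + 981) = 136*4638 = 630768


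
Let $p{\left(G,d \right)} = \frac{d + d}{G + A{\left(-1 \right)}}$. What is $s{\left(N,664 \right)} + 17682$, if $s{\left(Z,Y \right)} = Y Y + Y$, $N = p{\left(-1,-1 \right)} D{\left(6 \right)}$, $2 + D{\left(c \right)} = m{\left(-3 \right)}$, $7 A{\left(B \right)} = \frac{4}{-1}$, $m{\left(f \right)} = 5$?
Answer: $459242$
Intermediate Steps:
$A{\left(B \right)} = - \frac{4}{7}$ ($A{\left(B \right)} = \frac{4 \frac{1}{-1}}{7} = \frac{4 \left(-1\right)}{7} = \frac{1}{7} \left(-4\right) = - \frac{4}{7}$)
$p{\left(G,d \right)} = \frac{2 d}{- \frac{4}{7} + G}$ ($p{\left(G,d \right)} = \frac{d + d}{G - \frac{4}{7}} = \frac{2 d}{- \frac{4}{7} + G}$)
$D{\left(c \right)} = 3$ ($D{\left(c \right)} = -2 + 5 = 3$)
$N = \frac{42}{11}$ ($N = 14 \left(-1\right) \frac{1}{-4 + 7 \left(-1\right)} 3 = 14 \left(-1\right) \frac{1}{-4 - 7} \cdot 3 = 14 \left(-1\right) \frac{1}{-11} \cdot 3 = 14 \left(-1\right) \left(- \frac{1}{11}\right) 3 = \frac{14}{11} \cdot 3 = \frac{42}{11} \approx 3.8182$)
$s{\left(Z,Y \right)} = Y + Y^{2}$ ($s{\left(Z,Y \right)} = Y^{2} + Y = Y + Y^{2}$)
$s{\left(N,664 \right)} + 17682 = 664 \left(1 + 664\right) + 17682 = 664 \cdot 665 + 17682 = 441560 + 17682 = 459242$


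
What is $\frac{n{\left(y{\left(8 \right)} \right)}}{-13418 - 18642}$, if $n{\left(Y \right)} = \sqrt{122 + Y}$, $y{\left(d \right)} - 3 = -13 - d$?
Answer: $- \frac{\sqrt{26}}{16030} \approx -0.00031809$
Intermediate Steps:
$y{\left(d \right)} = -10 - d$ ($y{\left(d \right)} = 3 - \left(13 + d\right) = -10 - d$)
$\frac{n{\left(y{\left(8 \right)} \right)}}{-13418 - 18642} = \frac{\sqrt{122 - 18}}{-13418 - 18642} = \frac{\sqrt{122 - 18}}{-32060} = \sqrt{104} \left(- \frac{1}{32060}\right) = 2 \sqrt{26} \left(- \frac{1}{32060}\right) = - \frac{\sqrt{26}}{16030}$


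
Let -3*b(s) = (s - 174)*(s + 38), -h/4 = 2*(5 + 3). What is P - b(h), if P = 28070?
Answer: 90398/3 ≈ 30133.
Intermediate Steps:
h = -64 (h = -8*(5 + 3) = -8*8 = -4*16 = -64)
b(s) = -(-174 + s)*(38 + s)/3 (b(s) = -(s - 174)*(s + 38)/3 = -(-174 + s)*(38 + s)/3)
P - b(h) = 28070 - (2204 - ⅓*(-64)² + (136/3)*(-64)) = 28070 - (2204 - ⅓*4096 - 8704/3) = 28070 - (2204 - 4096/3 - 8704/3) = 28070 - 1*(-6188/3) = 28070 + 6188/3 = 90398/3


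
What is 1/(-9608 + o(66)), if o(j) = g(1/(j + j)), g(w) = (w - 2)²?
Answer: -17424/167340623 ≈ -0.00010412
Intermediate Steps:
g(w) = (-2 + w)²
o(j) = (-2 + 1/(2*j))² (o(j) = (-2 + 1/(j + j))² = (-2 + 1/(2*j))²)
1/(-9608 + o(66)) = 1/(-9608 + (¼)*(-1 + 4*66)²/66²) = 1/(-9608 + (¼)*(1/4356)*(-1 + 264)²) = 1/(-9608 + (¼)*(1/4356)*263²) = 1/(-9608 + (¼)*(1/4356)*69169) = 1/(-9608 + 69169/17424) = 1/(-167340623/17424) = -17424/167340623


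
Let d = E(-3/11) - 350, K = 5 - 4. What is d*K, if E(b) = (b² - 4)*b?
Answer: -464425/1331 ≈ -348.93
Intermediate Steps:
E(b) = b*(-4 + b²) (E(b) = (-4 + b²)*b = b*(-4 + b²))
K = 1
d = -464425/1331 (d = (-3/11)*(-4 + (-3/11)²) - 350 = (-3*1/11)*(-4 + (-3*1/11)²) - 350 = -3*(-4 + (-3/11)²)/11 - 350 = -3*(-4 + 9/121)/11 - 350 = -3/11*(-475/121) - 350 = 1425/1331 - 350 = -464425/1331 ≈ -348.93)
d*K = -464425/1331*1 = -464425/1331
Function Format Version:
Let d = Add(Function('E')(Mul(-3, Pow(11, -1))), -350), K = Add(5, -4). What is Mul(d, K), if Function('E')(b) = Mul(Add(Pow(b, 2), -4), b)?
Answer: Rational(-464425, 1331) ≈ -348.93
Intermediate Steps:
Function('E')(b) = Mul(b, Add(-4, Pow(b, 2))) (Function('E')(b) = Mul(Add(-4, Pow(b, 2)), b) = Mul(b, Add(-4, Pow(b, 2))))
K = 1
d = Rational(-464425, 1331) (d = Add(Mul(Mul(-3, Pow(11, -1)), Add(-4, Pow(Mul(-3, Pow(11, -1)), 2))), -350) = Add(Mul(Mul(-3, Rational(1, 11)), Add(-4, Pow(Mul(-3, Rational(1, 11)), 2))), -350) = Add(Mul(Rational(-3, 11), Add(-4, Pow(Rational(-3, 11), 2))), -350) = Add(Mul(Rational(-3, 11), Add(-4, Rational(9, 121))), -350) = Add(Mul(Rational(-3, 11), Rational(-475, 121)), -350) = Add(Rational(1425, 1331), -350) = Rational(-464425, 1331) ≈ -348.93)
Mul(d, K) = Mul(Rational(-464425, 1331), 1) = Rational(-464425, 1331)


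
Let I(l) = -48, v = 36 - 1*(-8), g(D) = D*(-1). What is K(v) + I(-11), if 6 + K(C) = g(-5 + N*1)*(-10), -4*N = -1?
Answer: -203/2 ≈ -101.50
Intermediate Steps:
N = ¼ (N = -¼*(-1) = ¼ ≈ 0.25000)
g(D) = -D
v = 44 (v = 36 + 8 = 44)
K(C) = -107/2 (K(C) = -6 - (-5 + (¼)*1)*(-10) = -6 - (-5 + ¼)*(-10) = -6 - 1*(-19/4)*(-10) = -6 + (19/4)*(-10) = -6 - 95/2 = -107/2)
K(v) + I(-11) = -107/2 - 48 = -203/2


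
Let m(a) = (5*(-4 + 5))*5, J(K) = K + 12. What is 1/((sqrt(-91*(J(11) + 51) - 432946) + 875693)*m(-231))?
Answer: 875693/19170966748225 - 8*I*sqrt(6870)/19170966748225 ≈ 4.5678e-8 - 3.4588e-11*I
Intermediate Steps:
J(K) = 12 + K
m(a) = 25 (m(a) = (5*1)*5 = 5*5 = 25)
1/((sqrt(-91*(J(11) + 51) - 432946) + 875693)*m(-231)) = 1/((sqrt(-91*((12 + 11) + 51) - 432946) + 875693)*25) = (1/25)/(sqrt(-91*(23 + 51) - 432946) + 875693) = (1/25)/(sqrt(-91*74 - 432946) + 875693) = (1/25)/(sqrt(-6734 - 432946) + 875693) = (1/25)/(sqrt(-439680) + 875693) = (1/25)/(8*I*sqrt(6870) + 875693) = (1/25)/(875693 + 8*I*sqrt(6870)) = 1/(25*(875693 + 8*I*sqrt(6870)))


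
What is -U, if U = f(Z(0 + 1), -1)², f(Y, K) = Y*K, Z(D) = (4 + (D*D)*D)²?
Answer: -625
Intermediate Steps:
Z(D) = (4 + D³)² (Z(D) = (4 + D²*D)² = (4 + D³)²)
f(Y, K) = K*Y
U = 625 (U = (-(4 + (0 + 1)³)²)² = (-(4 + 1³)²)² = (-(4 + 1)²)² = (-1*5²)² = (-1*25)² = (-25)² = 625)
-U = -1*625 = -625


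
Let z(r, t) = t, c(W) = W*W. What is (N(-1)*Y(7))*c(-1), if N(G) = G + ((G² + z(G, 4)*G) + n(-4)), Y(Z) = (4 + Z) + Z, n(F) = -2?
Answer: -108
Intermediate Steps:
c(W) = W²
Y(Z) = 4 + 2*Z
N(G) = -2 + G² + 5*G (N(G) = G + ((G² + 4*G) - 2) = G + (-2 + G² + 4*G) = -2 + G² + 5*G)
(N(-1)*Y(7))*c(-1) = ((-2 + (-1)² + 5*(-1))*(4 + 2*7))*(-1)² = ((-2 + 1 - 5)*(4 + 14))*1 = -6*18*1 = -108*1 = -108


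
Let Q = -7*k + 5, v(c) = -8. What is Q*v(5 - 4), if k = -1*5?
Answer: -320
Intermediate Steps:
k = -5
Q = 40 (Q = -7*(-5) + 5 = 35 + 5 = 40)
Q*v(5 - 4) = 40*(-8) = -320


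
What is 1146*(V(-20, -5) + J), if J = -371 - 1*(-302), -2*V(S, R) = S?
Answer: -67614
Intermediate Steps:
V(S, R) = -S/2
J = -69 (J = -371 + 302 = -69)
1146*(V(-20, -5) + J) = 1146*(-½*(-20) - 69) = 1146*(10 - 69) = 1146*(-59) = -67614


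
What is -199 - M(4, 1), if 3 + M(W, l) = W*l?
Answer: -200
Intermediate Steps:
M(W, l) = -3 + W*l
-199 - M(4, 1) = -199 - (-3 + 4*1) = -199 - (-3 + 4) = -199 - 1*1 = -199 - 1 = -200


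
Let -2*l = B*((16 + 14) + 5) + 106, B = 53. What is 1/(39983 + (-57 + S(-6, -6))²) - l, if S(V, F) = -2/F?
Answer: 762332885/777494 ≈ 980.50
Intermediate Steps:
l = -1961/2 (l = -(53*((16 + 14) + 5) + 106)/2 = -(53*(30 + 5) + 106)/2 = -(53*35 + 106)/2 = -(1855 + 106)/2 = -½*1961 = -1961/2 ≈ -980.50)
1/(39983 + (-57 + S(-6, -6))²) - l = 1/(39983 + (-57 - 2/(-6))²) - 1*(-1961/2) = 1/(39983 + (-57 - 2*(-⅙))²) + 1961/2 = 1/(39983 + (-57 + ⅓)²) + 1961/2 = 1/(39983 + (-170/3)²) + 1961/2 = 1/(39983 + 28900/9) + 1961/2 = 1/(388747/9) + 1961/2 = 9/388747 + 1961/2 = 762332885/777494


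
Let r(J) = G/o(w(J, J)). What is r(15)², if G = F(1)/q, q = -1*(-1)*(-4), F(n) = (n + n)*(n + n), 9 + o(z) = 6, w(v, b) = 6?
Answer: ⅑ ≈ 0.11111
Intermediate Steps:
o(z) = -3 (o(z) = -9 + 6 = -3)
F(n) = 4*n² (F(n) = (2*n)*(2*n) = 4*n²)
q = -4 (q = 1*(-4) = -4)
G = -1 (G = (4*1²)/(-4) = (4*1)*(-¼) = 4*(-¼) = -1)
r(J) = ⅓ (r(J) = -1/(-3) = -1*(-⅓) = ⅓)
r(15)² = (⅓)² = ⅑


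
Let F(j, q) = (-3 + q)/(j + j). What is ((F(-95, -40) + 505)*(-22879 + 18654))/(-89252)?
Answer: 81114085/3391576 ≈ 23.916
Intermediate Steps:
F(j, q) = (-3 + q)/(2*j) (F(j, q) = (-3 + q)/((2*j)) = (-3 + q)*(1/(2*j)) = (-3 + q)/(2*j))
((F(-95, -40) + 505)*(-22879 + 18654))/(-89252) = (((1/2)*(-3 - 40)/(-95) + 505)*(-22879 + 18654))/(-89252) = (((1/2)*(-1/95)*(-43) + 505)*(-4225))*(-1/89252) = ((43/190 + 505)*(-4225))*(-1/89252) = ((95993/190)*(-4225))*(-1/89252) = -81114085/38*(-1/89252) = 81114085/3391576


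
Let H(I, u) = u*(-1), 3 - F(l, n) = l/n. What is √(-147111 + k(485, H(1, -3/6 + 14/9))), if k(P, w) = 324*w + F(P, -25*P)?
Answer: I*√3686249/5 ≈ 383.99*I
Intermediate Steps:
F(l, n) = 3 - l/n
H(I, u) = -u
k(P, w) = 76/25 + 324*w (k(P, w) = 324*w + (3 - P/((-25*P))) = 324*w + (3 - P*(-1/(25*P))) = 324*w + (3 + 1/25) = 324*w + 76/25 = 76/25 + 324*w)
√(-147111 + k(485, H(1, -3/6 + 14/9))) = √(-147111 + (76/25 + 324*(-(-3/6 + 14/9)))) = √(-147111 + (76/25 + 324*(-(-3*⅙ + 14*(⅑))))) = √(-147111 + (76/25 + 324*(-(-½ + 14/9)))) = √(-147111 + (76/25 + 324*(-1*19/18))) = √(-147111 + (76/25 + 324*(-19/18))) = √(-147111 + (76/25 - 342)) = √(-147111 - 8474/25) = √(-3686249/25) = I*√3686249/5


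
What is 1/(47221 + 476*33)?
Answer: 1/62929 ≈ 1.5891e-5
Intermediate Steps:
1/(47221 + 476*33) = 1/(47221 + 15708) = 1/62929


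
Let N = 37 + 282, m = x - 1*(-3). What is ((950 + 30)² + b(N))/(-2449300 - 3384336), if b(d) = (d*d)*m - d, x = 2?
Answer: -734443/2916818 ≈ -0.25180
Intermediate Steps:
m = 5 (m = 2 - 1*(-3) = 2 + 3 = 5)
N = 319
b(d) = -d + 5*d² (b(d) = (d*d)*5 - d = d²*5 - d = 5*d² - d = -d + 5*d²)
((950 + 30)² + b(N))/(-2449300 - 3384336) = ((950 + 30)² + 319*(-1 + 5*319))/(-2449300 - 3384336) = (980² + 319*(-1 + 1595))/(-5833636) = (960400 + 319*1594)*(-1/5833636) = (960400 + 508486)*(-1/5833636) = 1468886*(-1/5833636) = -734443/2916818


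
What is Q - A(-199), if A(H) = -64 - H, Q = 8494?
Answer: 8359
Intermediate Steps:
Q - A(-199) = 8494 - (-64 - 1*(-199)) = 8494 - (-64 + 199) = 8494 - 1*135 = 8494 - 135 = 8359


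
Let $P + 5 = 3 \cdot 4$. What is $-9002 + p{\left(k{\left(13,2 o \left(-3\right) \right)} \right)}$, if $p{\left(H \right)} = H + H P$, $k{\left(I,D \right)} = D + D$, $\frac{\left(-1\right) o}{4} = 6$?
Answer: $-6698$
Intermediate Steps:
$o = -24$ ($o = \left(-4\right) 6 = -24$)
$P = 7$ ($P = -5 + 3 \cdot 4 = -5 + 12 = 7$)
$k{\left(I,D \right)} = 2 D$
$p{\left(H \right)} = 8 H$ ($p{\left(H \right)} = H + H 7 = H + 7 H = 8 H$)
$-9002 + p{\left(k{\left(13,2 o \left(-3\right) \right)} \right)} = -9002 + 8 \cdot 2 \cdot 2 \left(-24\right) \left(-3\right) = -9002 + 8 \cdot 2 \left(\left(-48\right) \left(-3\right)\right) = -9002 + 8 \cdot 2 \cdot 144 = -9002 + 8 \cdot 288 = -9002 + 2304 = -6698$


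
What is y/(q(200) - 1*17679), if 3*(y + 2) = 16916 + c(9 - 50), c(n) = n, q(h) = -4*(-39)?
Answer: -5623/17523 ≈ -0.32089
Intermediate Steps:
q(h) = 156
y = 5623 (y = -2 + (16916 + (9 - 50))/3 = -2 + (16916 - 41)/3 = -2 + (1/3)*16875 = -2 + 5625 = 5623)
y/(q(200) - 1*17679) = 5623/(156 - 1*17679) = 5623/(156 - 17679) = 5623/(-17523) = 5623*(-1/17523) = -5623/17523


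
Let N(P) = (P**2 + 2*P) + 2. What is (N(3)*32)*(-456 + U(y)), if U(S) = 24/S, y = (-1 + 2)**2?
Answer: -235008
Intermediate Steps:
N(P) = 2 + P**2 + 2*P
y = 1 (y = 1**2 = 1)
(N(3)*32)*(-456 + U(y)) = ((2 + 3**2 + 2*3)*32)*(-456 + 24/1) = ((2 + 9 + 6)*32)*(-456 + 24*1) = (17*32)*(-456 + 24) = 544*(-432) = -235008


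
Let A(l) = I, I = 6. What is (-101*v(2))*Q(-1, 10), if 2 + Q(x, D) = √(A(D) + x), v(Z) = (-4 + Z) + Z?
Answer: 0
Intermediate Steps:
v(Z) = -4 + 2*Z
A(l) = 6
Q(x, D) = -2 + √(6 + x)
(-101*v(2))*Q(-1, 10) = (-101*(-4 + 2*2))*(-2 + √(6 - 1)) = (-101*(-4 + 4))*(-2 + √5) = (-101*0)*(-2 + √5) = 0*(-2 + √5) = 0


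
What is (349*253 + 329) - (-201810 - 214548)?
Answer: 504984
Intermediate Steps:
(349*253 + 329) - (-201810 - 214548) = (88297 + 329) - 1*(-416358) = 88626 + 416358 = 504984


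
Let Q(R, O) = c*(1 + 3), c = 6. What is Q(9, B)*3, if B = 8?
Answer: 72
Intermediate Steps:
Q(R, O) = 24 (Q(R, O) = 6*(1 + 3) = 6*4 = 24)
Q(9, B)*3 = 24*3 = 72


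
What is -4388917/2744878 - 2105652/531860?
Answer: -2028511811519/364972703270 ≈ -5.5580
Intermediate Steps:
-4388917/2744878 - 2105652/531860 = -4388917*1/2744878 - 2105652*1/531860 = -4388917/2744878 - 526413/132965 = -2028511811519/364972703270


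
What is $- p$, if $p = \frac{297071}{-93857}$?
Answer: $\frac{297071}{93857} \approx 3.1651$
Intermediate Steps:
$p = - \frac{297071}{93857}$ ($p = 297071 \left(- \frac{1}{93857}\right) = - \frac{297071}{93857} \approx -3.1651$)
$- p = \left(-1\right) \left(- \frac{297071}{93857}\right) = \frac{297071}{93857}$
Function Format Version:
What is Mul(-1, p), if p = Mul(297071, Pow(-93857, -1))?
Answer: Rational(297071, 93857) ≈ 3.1651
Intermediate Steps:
p = Rational(-297071, 93857) (p = Mul(297071, Rational(-1, 93857)) = Rational(-297071, 93857) ≈ -3.1651)
Mul(-1, p) = Mul(-1, Rational(-297071, 93857)) = Rational(297071, 93857)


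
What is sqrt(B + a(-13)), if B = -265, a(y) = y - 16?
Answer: 7*I*sqrt(6) ≈ 17.146*I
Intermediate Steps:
a(y) = -16 + y
sqrt(B + a(-13)) = sqrt(-265 + (-16 - 13)) = sqrt(-265 - 29) = sqrt(-294) = 7*I*sqrt(6)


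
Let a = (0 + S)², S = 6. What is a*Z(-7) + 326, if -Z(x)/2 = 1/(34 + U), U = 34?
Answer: 5524/17 ≈ 324.94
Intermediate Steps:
a = 36 (a = (0 + 6)² = 6² = 36)
Z(x) = -1/34 (Z(x) = -2/(34 + 34) = -2/68 = -2*1/68 = -1/34)
a*Z(-7) + 326 = 36*(-1/34) + 326 = -18/17 + 326 = 5524/17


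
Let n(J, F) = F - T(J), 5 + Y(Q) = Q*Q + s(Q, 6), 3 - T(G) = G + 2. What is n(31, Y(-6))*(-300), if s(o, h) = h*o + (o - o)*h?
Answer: -7500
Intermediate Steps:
T(G) = 1 - G (T(G) = 3 - (G + 2) = 3 - (2 + G) = 3 + (-2 - G) = 1 - G)
s(o, h) = h*o (s(o, h) = h*o + 0*h = h*o + 0 = h*o)
Y(Q) = -5 + Q² + 6*Q (Y(Q) = -5 + (Q*Q + 6*Q) = -5 + (Q² + 6*Q) = -5 + Q² + 6*Q)
n(J, F) = -1 + F + J (n(J, F) = F - (1 - J) = F + (-1 + J) = -1 + F + J)
n(31, Y(-6))*(-300) = (-1 + (-5 + (-6)² + 6*(-6)) + 31)*(-300) = (-1 + (-5 + 36 - 36) + 31)*(-300) = (-1 - 5 + 31)*(-300) = 25*(-300) = -7500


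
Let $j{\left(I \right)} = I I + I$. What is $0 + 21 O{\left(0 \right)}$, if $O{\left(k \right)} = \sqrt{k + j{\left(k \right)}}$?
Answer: $0$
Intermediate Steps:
$j{\left(I \right)} = I + I^{2}$ ($j{\left(I \right)} = I^{2} + I = I + I^{2}$)
$O{\left(k \right)} = \sqrt{k + k \left(1 + k\right)}$
$0 + 21 O{\left(0 \right)} = 0 + 21 \sqrt{0 \left(2 + 0\right)} = 0 + 21 \sqrt{0 \cdot 2} = 0 + 21 \sqrt{0} = 0 + 21 \cdot 0 = 0 + 0 = 0$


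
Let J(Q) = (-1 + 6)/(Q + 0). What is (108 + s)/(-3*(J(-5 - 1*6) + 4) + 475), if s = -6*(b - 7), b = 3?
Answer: 363/1277 ≈ 0.28426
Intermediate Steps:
J(Q) = 5/Q
s = 24 (s = -6*(3 - 7) = -6*(-4) = 24)
(108 + s)/(-3*(J(-5 - 1*6) + 4) + 475) = (108 + 24)/(-3*(5/(-5 - 1*6) + 4) + 475) = 132/(-3*(5/(-5 - 6) + 4) + 475) = 132/(-3*(5/(-11) + 4) + 475) = 132/(-3*(5*(-1/11) + 4) + 475) = 132/(-3*(-5/11 + 4) + 475) = 132/(-3*39/11 + 475) = 132/(-117/11 + 475) = 132/(5108/11) = 132*(11/5108) = 363/1277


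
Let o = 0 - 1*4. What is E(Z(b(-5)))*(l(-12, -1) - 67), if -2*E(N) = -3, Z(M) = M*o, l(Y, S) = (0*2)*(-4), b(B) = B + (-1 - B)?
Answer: -201/2 ≈ -100.50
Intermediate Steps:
b(B) = -1
o = -4 (o = 0 - 4 = -4)
l(Y, S) = 0 (l(Y, S) = 0*(-4) = 0)
Z(M) = -4*M (Z(M) = M*(-4) = -4*M)
E(N) = 3/2 (E(N) = -½*(-3) = 3/2)
E(Z(b(-5)))*(l(-12, -1) - 67) = 3*(0 - 67)/2 = (3/2)*(-67) = -201/2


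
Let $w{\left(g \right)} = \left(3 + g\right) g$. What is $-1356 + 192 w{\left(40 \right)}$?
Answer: $328884$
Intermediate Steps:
$w{\left(g \right)} = g \left(3 + g\right)$
$-1356 + 192 w{\left(40 \right)} = -1356 + 192 \cdot 40 \left(3 + 40\right) = -1356 + 192 \cdot 40 \cdot 43 = -1356 + 192 \cdot 1720 = -1356 + 330240 = 328884$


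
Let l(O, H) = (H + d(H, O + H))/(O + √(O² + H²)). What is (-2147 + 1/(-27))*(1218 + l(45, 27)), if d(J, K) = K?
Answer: -632278790/243 - 637670*√34/243 ≈ -2.6173e+6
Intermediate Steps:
l(O, H) = (O + 2*H)/(O + √(H² + O²)) (l(O, H) = (H + (O + H))/(O + √(O² + H²)) = (H + (H + O))/(O + √(H² + O²)) = (O + 2*H)/(O + √(H² + O²)))
(-2147 + 1/(-27))*(1218 + l(45, 27)) = (-2147 + 1/(-27))*(1218 + (45 + 2*27)/(45 + √(27² + 45²))) = (-2147 - 1/27)*(1218 + (45 + 54)/(45 + √(729 + 2025))) = -57970*(1218 + 99/(45 + √2754))/27 = -57970*(1218 + 99/(45 + 9*√34))/27 = -23535820/9 - 637670/(3*(45 + 9*√34))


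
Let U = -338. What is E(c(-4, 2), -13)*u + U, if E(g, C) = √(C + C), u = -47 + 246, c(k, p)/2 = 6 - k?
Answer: -338 + 199*I*√26 ≈ -338.0 + 1014.7*I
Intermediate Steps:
c(k, p) = 12 - 2*k (c(k, p) = 2*(6 - k) = 12 - 2*k)
u = 199
E(g, C) = √2*√C (E(g, C) = √(2*C) = √2*√C)
E(c(-4, 2), -13)*u + U = (√2*√(-13))*199 - 338 = (√2*(I*√13))*199 - 338 = (I*√26)*199 - 338 = 199*I*√26 - 338 = -338 + 199*I*√26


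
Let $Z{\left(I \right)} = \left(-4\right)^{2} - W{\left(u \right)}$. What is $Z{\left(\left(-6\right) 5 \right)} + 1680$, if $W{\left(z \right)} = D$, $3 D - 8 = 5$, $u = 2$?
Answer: $\frac{5075}{3} \approx 1691.7$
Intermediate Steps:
$D = \frac{13}{3}$ ($D = \frac{8}{3} + \frac{1}{3} \cdot 5 = \frac{8}{3} + \frac{5}{3} = \frac{13}{3} \approx 4.3333$)
$W{\left(z \right)} = \frac{13}{3}$
$Z{\left(I \right)} = \frac{35}{3}$ ($Z{\left(I \right)} = \left(-4\right)^{2} - \frac{13}{3} = 16 - \frac{13}{3} = \frac{35}{3}$)
$Z{\left(\left(-6\right) 5 \right)} + 1680 = \frac{35}{3} + 1680 = \frac{5075}{3}$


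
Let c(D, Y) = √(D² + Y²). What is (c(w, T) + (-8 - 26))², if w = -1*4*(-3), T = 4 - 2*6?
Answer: 1364 - 272*√13 ≈ 383.29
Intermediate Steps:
T = -8 (T = 4 - 12 = -8)
w = 12 (w = -4*(-3) = 12)
(c(w, T) + (-8 - 26))² = (√(12² + (-8)²) + (-8 - 26))² = (√(144 + 64) - 34)² = (√208 - 34)² = (4*√13 - 34)² = (-34 + 4*√13)²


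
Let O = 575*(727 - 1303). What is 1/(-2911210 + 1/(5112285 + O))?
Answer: -4781085/13918742462849 ≈ -3.4350e-7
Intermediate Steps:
O = -331200 (O = 575*(-576) = -331200)
1/(-2911210 + 1/(5112285 + O)) = 1/(-2911210 + 1/(5112285 - 331200)) = 1/(-2911210 + 1/4781085) = 1/(-13918742462849/4781085) = -4781085/13918742462849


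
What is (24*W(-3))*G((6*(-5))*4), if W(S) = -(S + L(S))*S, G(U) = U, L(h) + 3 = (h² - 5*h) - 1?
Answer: -146880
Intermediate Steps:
L(h) = -4 + h² - 5*h (L(h) = -3 + ((h² - 5*h) - 1) = -3 + (-1 + h² - 5*h) = -4 + h² - 5*h)
W(S) = -S*(-4 + S² - 4*S) (W(S) = -(S + (-4 + S² - 5*S))*S = -(-4 + S² - 4*S)*S = -S*(-4 + S² - 4*S))
(24*W(-3))*G((6*(-5))*4) = (24*(-3*(4 - 1*(-3)² + 4*(-3))))*((6*(-5))*4) = (24*(-3*(4 - 1*9 - 12)))*(-30*4) = (24*(-3*(4 - 9 - 12)))*(-120) = (24*(-3*(-17)))*(-120) = (24*51)*(-120) = 1224*(-120) = -146880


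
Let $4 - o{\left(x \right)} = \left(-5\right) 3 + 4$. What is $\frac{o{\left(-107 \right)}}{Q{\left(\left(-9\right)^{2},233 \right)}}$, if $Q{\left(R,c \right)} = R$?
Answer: $\frac{5}{27} \approx 0.18519$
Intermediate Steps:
$o{\left(x \right)} = 15$ ($o{\left(x \right)} = 4 - \left(\left(-5\right) 3 + 4\right) = 4 - \left(-15 + 4\right) = 4 - -11 = 4 + 11 = 15$)
$\frac{o{\left(-107 \right)}}{Q{\left(\left(-9\right)^{2},233 \right)}} = \frac{15}{\left(-9\right)^{2}} = \frac{15}{81} = 15 \cdot \frac{1}{81} = \frac{5}{27}$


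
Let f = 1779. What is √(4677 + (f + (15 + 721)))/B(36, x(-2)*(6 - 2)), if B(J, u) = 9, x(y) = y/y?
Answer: 2*√1798/9 ≈ 9.4229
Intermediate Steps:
x(y) = 1
√(4677 + (f + (15 + 721)))/B(36, x(-2)*(6 - 2)) = √(4677 + (1779 + (15 + 721)))/9 = √(4677 + (1779 + 736))*(⅑) = √(4677 + 2515)*(⅑) = √7192*(⅑) = (2*√1798)*(⅑) = 2*√1798/9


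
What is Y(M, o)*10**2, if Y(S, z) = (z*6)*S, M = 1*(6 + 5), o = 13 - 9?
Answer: 26400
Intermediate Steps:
o = 4
M = 11 (M = 1*11 = 11)
Y(S, z) = 6*S*z (Y(S, z) = (6*z)*S = 6*S*z)
Y(M, o)*10**2 = (6*11*4)*10**2 = 264*100 = 26400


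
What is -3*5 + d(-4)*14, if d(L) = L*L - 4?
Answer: 153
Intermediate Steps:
d(L) = -4 + L² (d(L) = L² - 4 = -4 + L²)
-3*5 + d(-4)*14 = -3*5 + (-4 + (-4)²)*14 = -15 + (-4 + 16)*14 = -15 + 12*14 = -15 + 168 = 153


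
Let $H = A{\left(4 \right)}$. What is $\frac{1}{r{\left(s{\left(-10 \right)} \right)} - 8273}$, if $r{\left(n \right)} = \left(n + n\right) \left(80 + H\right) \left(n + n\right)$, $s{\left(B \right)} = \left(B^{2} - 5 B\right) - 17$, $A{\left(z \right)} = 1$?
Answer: $\frac{1}{5722963} \approx 1.7473 \cdot 10^{-7}$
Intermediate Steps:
$H = 1$
$s{\left(B \right)} = -17 + B^{2} - 5 B$
$r{\left(n \right)} = 324 n^{2}$ ($r{\left(n \right)} = \left(n + n\right) \left(80 + 1\right) \left(n + n\right) = 2 n 81 \cdot 2 n = 162 n 2 n = 324 n^{2}$)
$\frac{1}{r{\left(s{\left(-10 \right)} \right)} - 8273} = \frac{1}{324 \left(-17 + \left(-10\right)^{2} - -50\right)^{2} - 8273} = \frac{1}{324 \left(-17 + 100 + 50\right)^{2} - 8273} = \frac{1}{324 \cdot 133^{2} - 8273} = \frac{1}{324 \cdot 17689 - 8273} = \frac{1}{5731236 - 8273} = \frac{1}{5722963}$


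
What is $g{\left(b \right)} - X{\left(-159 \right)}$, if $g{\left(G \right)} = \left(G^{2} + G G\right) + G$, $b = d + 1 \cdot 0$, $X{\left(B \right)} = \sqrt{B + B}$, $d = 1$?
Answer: $3 - i \sqrt{318} \approx 3.0 - 17.833 i$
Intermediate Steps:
$X{\left(B \right)} = \sqrt{2} \sqrt{B}$ ($X{\left(B \right)} = \sqrt{2 B} = \sqrt{2} \sqrt{B}$)
$b = 1$ ($b = 1 + 1 \cdot 0 = 1 + 0 = 1$)
$g{\left(G \right)} = G + 2 G^{2}$ ($g{\left(G \right)} = \left(G^{2} + G^{2}\right) + G = 2 G^{2} + G = G + 2 G^{2}$)
$g{\left(b \right)} - X{\left(-159 \right)} = 1 \left(1 + 2 \cdot 1\right) - \sqrt{2} \sqrt{-159} = 1 \left(1 + 2\right) - \sqrt{2} i \sqrt{159} = 1 \cdot 3 - i \sqrt{318} = 3 - i \sqrt{318}$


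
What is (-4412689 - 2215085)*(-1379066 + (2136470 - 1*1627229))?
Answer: 5765003519550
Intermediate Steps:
(-4412689 - 2215085)*(-1379066 + (2136470 - 1*1627229)) = -6627774*(-1379066 + (2136470 - 1627229)) = -6627774*(-1379066 + 509241) = -6627774*(-869825) = 5765003519550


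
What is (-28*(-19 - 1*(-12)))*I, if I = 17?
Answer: 3332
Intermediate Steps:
(-28*(-19 - 1*(-12)))*I = -28*(-19 - 1*(-12))*17 = -28*(-19 + 12)*17 = -28*(-7)*17 = 196*17 = 3332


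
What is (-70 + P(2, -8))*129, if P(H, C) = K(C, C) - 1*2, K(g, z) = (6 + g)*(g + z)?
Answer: -5160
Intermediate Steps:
P(H, C) = -2 + 2*C² + 12*C (P(H, C) = (C² + 6*C + 6*C + C*C) - 1*2 = (C² + 6*C + 6*C + C²) - 2 = (2*C² + 12*C) - 2 = -2 + 2*C² + 12*C)
(-70 + P(2, -8))*129 = (-70 + (-2 + 2*(-8)² + 12*(-8)))*129 = (-70 + (-2 + 2*64 - 96))*129 = (-70 + (-2 + 128 - 96))*129 = (-70 + 30)*129 = -40*129 = -5160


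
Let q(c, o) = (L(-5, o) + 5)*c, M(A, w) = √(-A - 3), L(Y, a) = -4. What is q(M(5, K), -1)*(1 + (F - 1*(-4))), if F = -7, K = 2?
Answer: -4*I*√2 ≈ -5.6569*I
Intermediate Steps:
M(A, w) = √(-3 - A)
q(c, o) = c (q(c, o) = (-4 + 5)*c = 1*c = c)
q(M(5, K), -1)*(1 + (F - 1*(-4))) = √(-3 - 1*5)*(1 + (-7 - 1*(-4))) = √(-3 - 5)*(1 + (-7 + 4)) = √(-8)*(1 - 3) = (2*I*√2)*(-2) = -4*I*√2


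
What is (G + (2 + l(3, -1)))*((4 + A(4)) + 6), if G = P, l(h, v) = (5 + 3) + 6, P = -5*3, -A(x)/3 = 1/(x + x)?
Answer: 77/8 ≈ 9.6250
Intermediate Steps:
A(x) = -3/(2*x) (A(x) = -3/(x + x) = -3*1/(2*x) = -3/(2*x))
P = -15
l(h, v) = 14 (l(h, v) = 8 + 6 = 14)
G = -15
(G + (2 + l(3, -1)))*((4 + A(4)) + 6) = (-15 + (2 + 14))*((4 - 3/2/4) + 6) = (-15 + 16)*((4 - 3/2*1/4) + 6) = 1*((4 - 3/8) + 6) = 1*(29/8 + 6) = 1*(77/8) = 77/8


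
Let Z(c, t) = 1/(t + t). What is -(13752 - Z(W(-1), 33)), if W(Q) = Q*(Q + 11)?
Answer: -907631/66 ≈ -13752.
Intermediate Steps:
W(Q) = Q*(11 + Q)
Z(c, t) = 1/(2*t)
-(13752 - Z(W(-1), 33)) = -(13752 - 1/(2*33)) = -(13752 - 1*1/66) = -(13752 - 1/66) = -1*907631/66 = -907631/66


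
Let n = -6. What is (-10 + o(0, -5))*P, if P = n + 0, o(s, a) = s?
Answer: 60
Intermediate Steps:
P = -6 (P = -6 + 0 = -6)
(-10 + o(0, -5))*P = (-10 + 0)*(-6) = -10*(-6) = 60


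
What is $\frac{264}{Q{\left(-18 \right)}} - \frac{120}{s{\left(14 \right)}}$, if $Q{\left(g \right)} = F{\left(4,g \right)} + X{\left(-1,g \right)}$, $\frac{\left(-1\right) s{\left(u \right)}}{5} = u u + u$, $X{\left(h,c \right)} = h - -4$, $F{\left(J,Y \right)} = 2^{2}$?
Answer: $\frac{1324}{35} \approx 37.829$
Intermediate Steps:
$F{\left(J,Y \right)} = 4$
$X{\left(h,c \right)} = 4 + h$ ($X{\left(h,c \right)} = h + 4 = 4 + h$)
$s{\left(u \right)} = - 5 u - 5 u^{2}$ ($s{\left(u \right)} = - 5 \left(u u + u\right) = - 5 \left(u^{2} + u\right) = - 5 \left(u + u^{2}\right) = - 5 u - 5 u^{2}$)
$Q{\left(g \right)} = 7$ ($Q{\left(g \right)} = 4 + \left(4 - 1\right) = 4 + 3 = 7$)
$\frac{264}{Q{\left(-18 \right)}} - \frac{120}{s{\left(14 \right)}} = \frac{264}{7} - \frac{120}{\left(-5\right) 14 \left(1 + 14\right)} = 264 \cdot \frac{1}{7} - \frac{120}{\left(-5\right) 14 \cdot 15} = \frac{264}{7} - \frac{120}{-1050} = \frac{264}{7} - - \frac{4}{35} = \frac{264}{7} + \frac{4}{35} = \frac{1324}{35}$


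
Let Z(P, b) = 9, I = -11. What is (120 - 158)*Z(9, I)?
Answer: -342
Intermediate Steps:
(120 - 158)*Z(9, I) = (120 - 158)*9 = -38*9 = -342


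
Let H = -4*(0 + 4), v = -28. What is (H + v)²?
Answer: 1936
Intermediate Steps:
H = -16 (H = -4*4 = -16)
(H + v)² = (-16 - 28)² = (-44)² = 1936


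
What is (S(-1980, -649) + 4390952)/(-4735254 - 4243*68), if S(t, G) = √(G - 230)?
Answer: -2195476/2511889 - I*√879/5023778 ≈ -0.87403 - 5.9015e-6*I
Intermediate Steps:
S(t, G) = √(-230 + G)
(S(-1980, -649) + 4390952)/(-4735254 - 4243*68) = (√(-230 - 649) + 4390952)/(-4735254 - 4243*68) = (√(-879) + 4390952)/(-4735254 - 288524) = (I*√879 + 4390952)/(-5023778) = (4390952 + I*√879)*(-1/5023778) = -2195476/2511889 - I*√879/5023778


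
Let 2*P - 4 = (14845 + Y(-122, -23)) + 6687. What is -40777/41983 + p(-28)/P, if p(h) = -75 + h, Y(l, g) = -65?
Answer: -884171465/901416993 ≈ -0.98087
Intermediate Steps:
P = 21471/2 (P = 2 + ((14845 - 65) + 6687)/2 = 2 + (14780 + 6687)/2 = 2 + (1/2)*21467 = 2 + 21467/2 = 21471/2 ≈ 10736.)
-40777/41983 + p(-28)/P = -40777/41983 + (-75 - 28)/(21471/2) = -40777*1/41983 - 103*2/21471 = -40777/41983 - 206/21471 = -884171465/901416993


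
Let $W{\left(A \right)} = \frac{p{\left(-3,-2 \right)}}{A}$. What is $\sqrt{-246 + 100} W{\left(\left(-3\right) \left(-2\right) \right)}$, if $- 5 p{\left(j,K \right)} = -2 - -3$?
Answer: $- \frac{i \sqrt{146}}{30} \approx - 0.40277 i$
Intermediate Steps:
$p{\left(j,K \right)} = - \frac{1}{5}$ ($p{\left(j,K \right)} = - \frac{-2 - -3}{5} = - \frac{-2 + 3}{5} = \left(- \frac{1}{5}\right) 1 = - \frac{1}{5}$)
$W{\left(A \right)} = - \frac{1}{5 A}$
$\sqrt{-246 + 100} W{\left(\left(-3\right) \left(-2\right) \right)} = \sqrt{-246 + 100} \left(- \frac{1}{5 \left(\left(-3\right) \left(-2\right)\right)}\right) = \sqrt{-146} \left(- \frac{1}{5 \cdot 6}\right) = i \sqrt{146} \left(\left(- \frac{1}{5}\right) \frac{1}{6}\right) = i \sqrt{146} \left(- \frac{1}{30}\right) = - \frac{i \sqrt{146}}{30}$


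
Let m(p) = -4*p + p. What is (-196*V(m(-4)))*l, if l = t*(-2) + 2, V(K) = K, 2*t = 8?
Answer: 14112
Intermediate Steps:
t = 4 (t = (½)*8 = 4)
m(p) = -3*p
l = -6 (l = 4*(-2) + 2 = -8 + 2 = -6)
(-196*V(m(-4)))*l = -(-588)*(-4)*(-6) = -196*12*(-6) = -2352*(-6) = 14112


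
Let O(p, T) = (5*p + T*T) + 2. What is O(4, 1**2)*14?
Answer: 322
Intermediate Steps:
O(p, T) = 2 + T**2 + 5*p (O(p, T) = (5*p + T**2) + 2 = (T**2 + 5*p) + 2 = 2 + T**2 + 5*p)
O(4, 1**2)*14 = (2 + (1**2)**2 + 5*4)*14 = (2 + 1**2 + 20)*14 = (2 + 1 + 20)*14 = 23*14 = 322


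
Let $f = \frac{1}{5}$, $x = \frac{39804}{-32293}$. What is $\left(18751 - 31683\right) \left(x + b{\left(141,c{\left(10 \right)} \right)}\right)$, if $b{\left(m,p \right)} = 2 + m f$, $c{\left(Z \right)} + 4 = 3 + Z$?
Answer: $- \frac{60485847836}{161465} \approx -3.7461 \cdot 10^{5}$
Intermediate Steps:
$x = - \frac{39804}{32293}$ ($x = 39804 \left(- \frac{1}{32293}\right) = - \frac{39804}{32293} \approx -1.2326$)
$f = \frac{1}{5} \approx 0.2$
$c{\left(Z \right)} = -1 + Z$ ($c{\left(Z \right)} = -4 + \left(3 + Z\right) = -1 + Z$)
$b{\left(m,p \right)} = 2 + \frac{m}{5}$ ($b{\left(m,p \right)} = 2 + m \frac{1}{5} = 2 + \frac{m}{5}$)
$\left(18751 - 31683\right) \left(x + b{\left(141,c{\left(10 \right)} \right)}\right) = \left(18751 - 31683\right) \left(- \frac{39804}{32293} + \left(2 + \frac{1}{5} \cdot 141\right)\right) = - 12932 \left(- \frac{39804}{32293} + \left(2 + \frac{141}{5}\right)\right) = - 12932 \left(- \frac{39804}{32293} + \frac{151}{5}\right) = \left(-12932\right) \frac{4677223}{161465} = - \frac{60485847836}{161465}$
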